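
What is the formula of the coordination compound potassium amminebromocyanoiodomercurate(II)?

Ligands: 1 cyano (CN, -1), 1 bromo (Br, -1), 1 ammine (NH3, neutral), 1 iodo (I, -1). Ligand charge sum = -3.
With Hg in oxidation state +2, the complex ion is [Hg...]^1−.
Charge balance with potassium (+1) requires 1 complex ion per 1 potassium.

K[HgBr(CN)I(NH3)]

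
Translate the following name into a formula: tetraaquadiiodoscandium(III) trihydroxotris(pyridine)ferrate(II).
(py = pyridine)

Cation [Sc…]: ligand charges -2, Sc(III) ⇒ ion charge 1+.
Anion [Fe…]: ligand charges -3, Fe(II) ⇒ ion charge 1−.

[Sc(H2O)4I2][Fe(OH)3(py)3]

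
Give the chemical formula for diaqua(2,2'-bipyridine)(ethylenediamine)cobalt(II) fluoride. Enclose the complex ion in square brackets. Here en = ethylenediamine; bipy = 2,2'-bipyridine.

[Co(bipy)(en)(H2O)2]F2

Ligands: 2 aqua (H2O, neutral), 1 ethylenediamine (en, neutral), 1 2,2'-bipyridine (bipy, neutral). Ligand charge sum = 0.
With Co in oxidation state +2, the complex ion is [Co...]^2+.
Charge balance with fluoride (-1) requires 1 complex ion per 2 fluoride.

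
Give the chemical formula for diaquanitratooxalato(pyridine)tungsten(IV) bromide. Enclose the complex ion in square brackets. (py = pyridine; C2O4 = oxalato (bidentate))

[W(C2O4)(H2O)2(NO3)(py)]Br

Ligands: 2 aqua (H2O, neutral), 1 pyridine (py, neutral), 1 nitrato (NO3, -1), 1 oxalato (C2O4, -2). Ligand charge sum = -3.
With W in oxidation state +4, the complex ion is [W...]^1+.
Charge balance with bromide (-1) requires 1 complex ion per 1 bromide.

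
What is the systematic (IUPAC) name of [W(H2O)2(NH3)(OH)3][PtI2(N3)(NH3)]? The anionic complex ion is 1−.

Both ions are complex: the cation is named first with the plain metal name, the anion second with the -ate form; each ion's ligands are alphabetised independently.
The complex anion is given as 1−; its ligand charges sum to -3, so Pt = +2.
A 1:1 salt means the cation carries the equal and opposite charge, 1+.
Cation: ligand charges sum to -3; for the ion to be 1+, W = +4.

amminediaquatrihydroxotungsten(IV) ammineazidodiiodoplatinate(II)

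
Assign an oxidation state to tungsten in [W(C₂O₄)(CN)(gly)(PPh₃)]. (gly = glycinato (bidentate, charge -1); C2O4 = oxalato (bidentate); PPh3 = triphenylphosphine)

No counter-ion: the bracketed complex is neutral.
Ligand charges: 1×gly = -1; 1×CN = -1; 1×C2O4 = -2; 1×PPh3 neutral; sum -4.
W + (-4) = 0 ⇒ W is +4.

+4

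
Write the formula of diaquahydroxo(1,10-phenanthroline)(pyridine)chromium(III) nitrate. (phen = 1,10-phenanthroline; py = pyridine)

[Cr(H2O)2(OH)(phen)(py)](NO3)2

Ligands: 2 aqua (H2O, neutral), 1 hydroxo (OH, -1), 1 1,10-phenanthroline (phen, neutral), 1 pyridine (py, neutral). Ligand charge sum = -1.
With Cr in oxidation state +3, the complex ion is [Cr...]^2+.
Charge balance with nitrate (-1) requires 1 complex ion per 2 nitrate.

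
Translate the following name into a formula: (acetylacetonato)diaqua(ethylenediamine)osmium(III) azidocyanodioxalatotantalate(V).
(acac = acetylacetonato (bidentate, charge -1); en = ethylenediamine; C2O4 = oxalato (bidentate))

[Os(acac)(en)(H2O)2][Ta(C2O4)2(CN)(N3)]2

Cation [Os…]: ligand charges -1, Os(III) ⇒ ion charge 2+.
Anion [Ta…]: ligand charges -6, Ta(V) ⇒ ion charge 1−.
One 2+ cation requires 2 of the 1− anion.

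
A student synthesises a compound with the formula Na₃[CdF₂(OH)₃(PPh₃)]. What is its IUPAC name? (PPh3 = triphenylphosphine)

The 3 sodium counter-ions carry a total charge of +3, so each complex ion is 3−.
Ligand charges: 2×fluoro (-1 each), 3×hydroxo (-1 each), 1×triphenylphosphine (neutral); total -5. So Cd + (-5) = 3−, giving Cd = +2.
The complex ion is anionic, so cadmium takes the -ate form cadmate(II).

sodium difluorotrihydroxo(triphenylphosphine)cadmate(II)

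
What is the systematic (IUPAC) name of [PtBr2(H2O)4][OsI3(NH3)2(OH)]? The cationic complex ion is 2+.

Both ions are complex: the cation is named first with the plain metal name, the anion second with the -ate form; each ion's ligands are alphabetised independently.
The complex cation is given as 2+; its ligand charges sum to -2, so Pt = +4.
A 1:1 salt means the anion carries the equal and opposite charge, 2−.
Anion: ligand charges sum to -4; for the ion to be 2−, Os = +2.

tetraaquadibromoplatinum(IV) diamminehydroxotriiodoosmate(II)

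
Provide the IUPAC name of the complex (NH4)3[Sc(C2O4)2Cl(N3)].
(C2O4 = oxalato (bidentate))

ammonium azidochlorodioxalatoscandate(III)

The 3 ammonium counter-ions carry a total charge of +3, so each complex ion is 3−.
Ligand charges: 1×azido (-1 each), 1×chloro (-1 each), 2×oxalato (-2 each); total -6. So Sc + (-6) = 3−, giving Sc = +3.
Ligands are named alphabetically: azido before chloro before oxalato.
The complex ion is anionic, so scandium takes the -ate form scandate(III).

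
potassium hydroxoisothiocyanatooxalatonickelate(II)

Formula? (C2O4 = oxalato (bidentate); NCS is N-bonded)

Ligands: 1 oxalato (C2O4, -2), 1 hydroxo (OH, -1), 1 isothiocyanato (NCS, -1). Ligand charge sum = -4.
With Ni in oxidation state +2, the complex ion is [Ni...]^2−.
Charge balance with potassium (+1) requires 1 complex ion per 2 potassium.

K2[Ni(C2O4)(NCS)(OH)]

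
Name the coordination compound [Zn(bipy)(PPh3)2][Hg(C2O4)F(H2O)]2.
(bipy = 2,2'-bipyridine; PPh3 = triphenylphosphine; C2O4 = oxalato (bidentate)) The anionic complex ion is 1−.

The complex anion is given as 1−; its ligand charges sum to -3, so Hg = +2.
With 2 anions per cation, the cation must be 2×1 = 2+.
Cation: ligand charges sum to 0; for the ion to be 2+, Zn = +2.

(2,2'-bipyridine)bis(triphenylphosphine)zinc(II) aquafluorooxalatomercurate(II)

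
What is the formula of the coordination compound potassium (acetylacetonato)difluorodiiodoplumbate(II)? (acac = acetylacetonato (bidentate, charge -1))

Ligands: 2 fluoro (F, -1), 1 acetylacetonato (acac, -1), 2 iodo (I, -1). Ligand charge sum = -5.
With Pb in oxidation state +2, the complex ion is [Pb...]^3−.
Charge balance with potassium (+1) requires 1 complex ion per 3 potassium.

K3[Pb(acac)F2I2]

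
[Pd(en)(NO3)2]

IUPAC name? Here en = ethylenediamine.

There is no counter-ion, so the complex is neutral overall.
Ligand charges: 1×ethylenediamine (neutral), 2×nitrato (-1 each); total -2. So Pd + (-2) = 0, giving Pd = +2.
Ligands are named alphabetically: ethylenediamine before nitrato.

(ethylenediamine)dinitratopalladium(II)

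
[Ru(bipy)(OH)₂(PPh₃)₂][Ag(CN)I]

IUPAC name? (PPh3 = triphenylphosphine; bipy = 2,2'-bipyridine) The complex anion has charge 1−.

(2,2'-bipyridine)dihydroxobis(triphenylphosphine)ruthenium(III) cyanoiodoargentate(I)

Both ions are complex: the cation is named first with the plain metal name, the anion second with the -ate form; each ion's ligands are alphabetised independently.
The complex anion is given as 1−; its ligand charges sum to -2, so Ag = +1.
A 1:1 salt means the cation carries the equal and opposite charge, 1+.
Cation: ligand charges sum to -2; for the ion to be 1+, Ru = +3.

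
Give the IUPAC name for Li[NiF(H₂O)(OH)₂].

The 1 lithium counter-ion carries a total charge of +1, so each complex ion is 1−.
Ligand charges: 1×aqua (neutral), 2×hydroxo (-1 each), 1×fluoro (-1 each); total -3. So Ni + (-3) = 1−, giving Ni = +2.
Ligands are named alphabetically: aqua before fluoro before hydroxo.
The complex ion is anionic, so nickel takes the -ate form nickelate(II).

lithium aquafluorodihydroxonickelate(II)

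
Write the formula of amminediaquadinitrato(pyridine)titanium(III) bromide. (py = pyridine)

[Ti(H2O)2(NH3)(NO3)2(py)]Br

Ligands: 1 ammine (NH3, neutral), 1 pyridine (py, neutral), 2 nitrato (NO3, -1), 2 aqua (H2O, neutral). Ligand charge sum = -2.
Charge balance with bromide (-1) requires 1 complex ion per 1 bromide.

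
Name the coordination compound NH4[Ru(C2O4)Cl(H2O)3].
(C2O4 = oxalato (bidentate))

The 1 ammonium counter-ion carries a total charge of +1, so each complex ion is 1−.
Ligand charges: 3×aqua (neutral), 1×chloro (-1 each), 1×oxalato (-2 each); total -3. So Ru + (-3) = 1−, giving Ru = +2.
Ligands are named alphabetically: aqua before chloro before oxalato.
The complex ion is anionic, so ruthenium takes the -ate form ruthenate(II).

ammonium triaquachlorooxalatoruthenate(II)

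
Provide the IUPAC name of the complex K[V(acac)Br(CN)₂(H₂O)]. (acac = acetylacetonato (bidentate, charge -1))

potassium (acetylacetonato)aquabromodicyanovanadate(III)

The 1 potassium counter-ion carries a total charge of +1, so each complex ion is 1−.
Ligand charges: 1×bromo (-1 each), 2×cyano (-1 each), 1×aqua (neutral), 1×acetylacetonato (-1 each); total -4. So V + (-4) = 1−, giving V = +3.
Ligands are named alphabetically: acetylacetonato before aqua before bromo before cyano.
The complex ion is anionic, so vanadium takes the -ate form vanadate(III).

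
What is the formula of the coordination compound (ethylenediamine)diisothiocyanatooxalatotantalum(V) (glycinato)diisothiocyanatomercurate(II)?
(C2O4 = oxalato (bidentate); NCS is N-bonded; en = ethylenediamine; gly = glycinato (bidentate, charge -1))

Cation [Ta…]: ligand charges -4, Ta(V) ⇒ ion charge 1+.
Anion [Hg…]: ligand charges -3, Hg(II) ⇒ ion charge 1−.
One 1+ cation balances one 1− anion.

[Ta(C2O4)(en)(NCS)2][Hg(gly)(NCS)2]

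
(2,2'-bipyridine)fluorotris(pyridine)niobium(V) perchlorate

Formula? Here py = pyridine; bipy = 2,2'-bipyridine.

Ligands: 3 pyridine (py, neutral), 1 fluoro (F, -1), 1 2,2'-bipyridine (bipy, neutral). Ligand charge sum = -1.
With Nb in oxidation state +5, the complex ion is [Nb...]^4+.
Charge balance with perchlorate (-1) requires 1 complex ion per 4 perchlorate.

[Nb(bipy)F(py)3](ClO4)4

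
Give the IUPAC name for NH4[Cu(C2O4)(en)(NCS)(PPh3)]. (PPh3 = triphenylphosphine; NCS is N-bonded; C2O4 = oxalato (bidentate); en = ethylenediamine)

ammonium (ethylenediamine)isothiocyanatooxalato(triphenylphosphine)cuprate(II)

The 1 ammonium counter-ion carries a total charge of +1, so each complex ion is 1−.
Ligand charges: 1×triphenylphosphine (neutral), 1×isothiocyanato (-1 each), 1×oxalato (-2 each), 1×ethylenediamine (neutral); total -3. So Cu + (-3) = 1−, giving Cu = +2.
Ligands are named alphabetically: ethylenediamine before isothiocyanato before oxalato before triphenylphosphine.
The complex ion is anionic, so copper takes the -ate form cuprate(II).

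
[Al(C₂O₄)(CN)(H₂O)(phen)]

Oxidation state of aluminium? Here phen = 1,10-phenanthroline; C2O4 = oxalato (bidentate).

+3

No counter-ion: the bracketed complex is neutral.
Ligand charges: 1×H2O neutral; 1×phen neutral; 1×C2O4 = -2; 1×CN = -1; sum -3.
Al + (-3) = 0 ⇒ Al is +3.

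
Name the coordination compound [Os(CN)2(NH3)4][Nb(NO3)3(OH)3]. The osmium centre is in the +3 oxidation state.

tetraamminedicyanoosmium(III) trihydroxotrinitratoniobate(V)

Os is given as +3; the cation's ligand charges sum to -2, so the complex cation is 1+.
A 1:1 salt means the anion carries the equal and opposite charge, 1−.
Anion: ligand charges sum to -6; for the ion to be 1−, Nb = +5.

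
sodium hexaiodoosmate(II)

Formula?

Na4[OsI6]

Ligands: 6 iodo (I, -1). Ligand charge sum = -6.
With Os in oxidation state +2, the complex ion is [Os...]^4−.
Charge balance with sodium (+1) requires 1 complex ion per 4 sodium.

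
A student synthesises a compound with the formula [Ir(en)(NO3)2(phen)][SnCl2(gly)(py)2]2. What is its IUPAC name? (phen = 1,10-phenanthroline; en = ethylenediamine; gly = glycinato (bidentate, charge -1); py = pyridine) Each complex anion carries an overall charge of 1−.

(ethylenediamine)dinitrato(1,10-phenanthroline)iridium(IV) dichloro(glycinato)bis(pyridine)stannate(II)

The complex anion is given as 1−; its ligand charges sum to -3, so Sn = +2.
With 2 anions per cation, the cation must be 2×1 = 2+.
Cation: ligand charges sum to -2; for the ion to be 2+, Ir = +4.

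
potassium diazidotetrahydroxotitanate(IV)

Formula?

Ligands: 2 azido (N3, -1), 4 hydroxo (OH, -1). Ligand charge sum = -6.
With Ti in oxidation state +4, the complex ion is [Ti...]^2−.
Charge balance with potassium (+1) requires 1 complex ion per 2 potassium.

K2[Ti(N3)2(OH)4]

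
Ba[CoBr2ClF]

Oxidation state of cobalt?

1 barium outside the brackets (+2 each) → the complex ion is 2−.
Ligand charges: 1×Cl = -1; 1×F = -1; 2×Br = -2; sum -4.
Co + (-4) = 2− ⇒ Co is +2.

+2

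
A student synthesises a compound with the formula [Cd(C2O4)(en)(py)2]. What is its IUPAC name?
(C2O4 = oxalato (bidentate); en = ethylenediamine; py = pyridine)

There is no counter-ion, so the complex is neutral overall.
Ligand charges: 1×oxalato (-2 each), 1×ethylenediamine (neutral), 2×pyridine (neutral); total -2. So Cd + (-2) = 0, giving Cd = +2.
Ligands are named alphabetically: ethylenediamine before oxalato before pyridine.

(ethylenediamine)oxalatobis(pyridine)cadmium(II)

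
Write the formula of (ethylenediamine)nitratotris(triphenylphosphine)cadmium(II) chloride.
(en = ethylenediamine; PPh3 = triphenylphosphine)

[Cd(en)(NO3)(PPh3)3]Cl

Ligands: 1 ethylenediamine (en, neutral), 3 triphenylphosphine (PPh3, neutral), 1 nitrato (NO3, -1). Ligand charge sum = -1.
With Cd in oxidation state +2, the complex ion is [Cd...]^1+.
Charge balance with chloride (-1) requires 1 complex ion per 1 chloride.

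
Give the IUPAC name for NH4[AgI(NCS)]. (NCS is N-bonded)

The 1 ammonium counter-ion carries a total charge of +1, so each complex ion is 1−.
Ligand charges: 1×isothiocyanato (-1 each), 1×iodo (-1 each); total -2. So Ag + (-2) = 1−, giving Ag = +1.
The complex ion is anionic, so silver takes the -ate form argentate(I).

ammonium iodoisothiocyanatoargentate(I)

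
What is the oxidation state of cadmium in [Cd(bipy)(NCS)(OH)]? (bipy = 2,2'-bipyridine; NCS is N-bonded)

+2

No counter-ion: the bracketed complex is neutral.
Ligand charges: 1×bipy neutral; 1×NCS = -1; 1×OH = -1; sum -2.
Cd + (-2) = 0 ⇒ Cd is +2.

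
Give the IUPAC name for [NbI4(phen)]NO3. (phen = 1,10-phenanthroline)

tetraiodo(1,10-phenanthroline)niobium(V) nitrate

The 1 nitrate counter-ion carries a total charge of -1, so each complex ion is 1+.
Ligand charges: 4×iodo (-1 each), 1×1,10-phenanthroline (neutral); total -4. So Nb + (-4) = 1+, giving Nb = +5.
Ligands are named alphabetically: iodo before phenanthroline.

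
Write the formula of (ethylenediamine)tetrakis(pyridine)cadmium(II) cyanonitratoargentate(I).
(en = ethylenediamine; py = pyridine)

Cation [Cd…]: ligand charges 0, Cd(II) ⇒ ion charge 2+.
Anion [Ag…]: ligand charges -2, Ag(I) ⇒ ion charge 1−.

[Cd(en)(py)4][Ag(CN)(NO3)]2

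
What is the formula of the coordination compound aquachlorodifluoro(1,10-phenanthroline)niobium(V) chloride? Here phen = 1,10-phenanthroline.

Ligands: 2 fluoro (F, -1), 1 1,10-phenanthroline (phen, neutral), 1 aqua (H2O, neutral), 1 chloro (Cl, -1). Ligand charge sum = -3.
Charge balance with chloride (-1) requires 1 complex ion per 2 chloride.

[NbClF2(H2O)(phen)]Cl2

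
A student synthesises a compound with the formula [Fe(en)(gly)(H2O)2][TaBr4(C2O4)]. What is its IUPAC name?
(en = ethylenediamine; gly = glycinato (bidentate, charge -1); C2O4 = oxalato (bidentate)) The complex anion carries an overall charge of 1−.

Both ions are complex: the cation is named first with the plain metal name, the anion second with the -ate form; each ion's ligands are alphabetised independently.
The complex anion is given as 1−; its ligand charges sum to -6, so Ta = +5.
A 1:1 salt means the cation carries the equal and opposite charge, 1+.
Cation: ligand charges sum to -1; for the ion to be 1+, Fe = +2.

diaqua(ethylenediamine)(glycinato)iron(II) tetrabromooxalatotantalate(V)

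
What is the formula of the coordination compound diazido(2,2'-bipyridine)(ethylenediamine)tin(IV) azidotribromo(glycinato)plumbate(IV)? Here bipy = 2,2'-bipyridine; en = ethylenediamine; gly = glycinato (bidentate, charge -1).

[Sn(bipy)(en)(N3)2][PbBr3(gly)(N3)]2

Cation [Sn…]: ligand charges -2, Sn(IV) ⇒ ion charge 2+.
Anion [Pb…]: ligand charges -5, Pb(IV) ⇒ ion charge 1−.
One 2+ cation requires 2 of the 1− anion.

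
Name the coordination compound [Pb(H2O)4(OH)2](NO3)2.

tetraaquadihydroxolead(IV) nitrate

The 2 nitrate counter-ions carry a total charge of -2, so each complex ion is 2+.
Ligand charges: 2×hydroxo (-1 each), 4×aqua (neutral); total -2. So Pb + (-2) = 2+, giving Pb = +4.
Ligands are named alphabetically: aqua before hydroxo.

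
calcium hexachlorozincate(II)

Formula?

Ligands: 6 chloro (Cl, -1). Ligand charge sum = -6.
With Zn in oxidation state +2, the complex ion is [Zn...]^4−.
Charge balance with calcium (+2) requires 1 complex ion per 2 calcium.

Ca2[ZnCl6]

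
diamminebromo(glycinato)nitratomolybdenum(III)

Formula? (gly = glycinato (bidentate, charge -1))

Ligands: 1 bromo (Br, -1), 1 glycinato (gly, -1), 2 ammine (NH3, neutral), 1 nitrato (NO3, -1). Ligand charge sum = -3.
With Mo in oxidation state +3, the complex ion is [Mo...].

[MoBr(gly)(NH3)2(NO3)]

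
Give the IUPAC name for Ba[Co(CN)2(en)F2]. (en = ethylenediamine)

barium dicyano(ethylenediamine)difluorocobaltate(II)

The 1 barium counter-ion carries a total charge of +2, so each complex ion is 2−.
Ligand charges: 2×cyano (-1 each), 2×fluoro (-1 each), 1×ethylenediamine (neutral); total -4. So Co + (-4) = 2−, giving Co = +2.
The complex ion is anionic, so cobalt takes the -ate form cobaltate(II).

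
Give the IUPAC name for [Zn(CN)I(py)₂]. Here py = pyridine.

There is no counter-ion, so the complex is neutral overall.
Ligand charges: 2×pyridine (neutral), 1×cyano (-1 each), 1×iodo (-1 each); total -2. So Zn + (-2) = 0, giving Zn = +2.
Ligands are named alphabetically: cyano before iodo before pyridine.

cyanoiodobis(pyridine)zinc(II)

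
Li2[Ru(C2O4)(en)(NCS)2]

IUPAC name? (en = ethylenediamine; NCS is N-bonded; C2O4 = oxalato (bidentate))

lithium (ethylenediamine)diisothiocyanatooxalatoruthenate(II)

The 2 lithium counter-ions carry a total charge of +2, so each complex ion is 2−.
Ligand charges: 1×ethylenediamine (neutral), 2×isothiocyanato (-1 each), 1×oxalato (-2 each); total -4. So Ru + (-4) = 2−, giving Ru = +2.
Ligands are named alphabetically: ethylenediamine before isothiocyanato before oxalato.
The complex ion is anionic, so ruthenium takes the -ate form ruthenate(II).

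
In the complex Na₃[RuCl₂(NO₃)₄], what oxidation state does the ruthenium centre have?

3 sodium outside the brackets (+1 each) → the complex ion is 3−.
Ligand charges: 2×Cl = -2; 4×NO3 = -4; sum -6.
Ru + (-6) = 3− ⇒ Ru is +3.

+3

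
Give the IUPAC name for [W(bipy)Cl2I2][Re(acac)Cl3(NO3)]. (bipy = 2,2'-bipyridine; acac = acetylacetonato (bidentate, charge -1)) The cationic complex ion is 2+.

Both ions are complex: the cation is named first with the plain metal name, the anion second with the -ate form; each ion's ligands are alphabetised independently.
The complex cation is given as 2+; its ligand charges sum to -4, so W = +6.
A 1:1 salt means the anion carries the equal and opposite charge, 2−.
Anion: ligand charges sum to -5; for the ion to be 2−, Re = +3.

(2,2'-bipyridine)dichlorodiiodotungsten(VI) (acetylacetonato)trichloronitratorhenate(III)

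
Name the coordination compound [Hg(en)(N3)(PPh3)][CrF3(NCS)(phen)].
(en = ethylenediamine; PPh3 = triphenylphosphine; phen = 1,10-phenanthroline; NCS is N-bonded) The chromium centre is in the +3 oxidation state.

Both ions are complex: the cation is named first with the plain metal name, the anion second with the -ate form; each ion's ligands are alphabetised independently.
Cr is given as +3; the anion's ligand charges sum to -4, so the complex anion is 1−.
A 1:1 salt means the cation carries the equal and opposite charge, 1+.
Cation: ligand charges sum to -1; for the ion to be 1+, Hg = +2.

azido(ethylenediamine)(triphenylphosphine)mercury(II) trifluoroisothiocyanato(1,10-phenanthroline)chromate(III)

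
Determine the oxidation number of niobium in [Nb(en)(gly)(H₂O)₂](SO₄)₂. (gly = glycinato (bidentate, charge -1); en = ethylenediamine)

2 sulfate outside the brackets (-2 each) → the complex ion is 4+.
Ligand charges: 1×gly = -1; 1×en neutral; 2×H2O neutral; sum -1.
Nb + (-1) = 4+ ⇒ Nb is +5.

+5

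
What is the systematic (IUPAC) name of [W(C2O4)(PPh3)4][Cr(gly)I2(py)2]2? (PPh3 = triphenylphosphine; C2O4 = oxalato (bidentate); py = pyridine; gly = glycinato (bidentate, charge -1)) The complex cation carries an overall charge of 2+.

The complex cation is given as 2+; its ligand charges sum to -2, so W = +4.
With 2 anions per cation, each anion must be 2/2 = 1−.
Anion: ligand charges sum to -3; for the ion to be 1−, Cr = +2.

oxalatotetrakis(triphenylphosphine)tungsten(IV) (glycinato)diiodobis(pyridine)chromate(II)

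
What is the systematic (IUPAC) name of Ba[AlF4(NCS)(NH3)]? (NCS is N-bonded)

barium amminetetrafluoroisothiocyanatoaluminate(III)

The 1 barium counter-ion carries a total charge of +2, so each complex ion is 2−.
Ligand charges: 1×isothiocyanato (-1 each), 1×ammine (neutral), 4×fluoro (-1 each); total -5. So Al + (-5) = 2−, giving Al = +3.
Ligands are named alphabetically: ammine before fluoro before isothiocyanato.
The complex ion is anionic, so aluminium takes the -ate form aluminate(III).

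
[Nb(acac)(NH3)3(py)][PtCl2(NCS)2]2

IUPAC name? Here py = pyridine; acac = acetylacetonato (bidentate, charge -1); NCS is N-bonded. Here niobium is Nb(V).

Both ions are complex: the cation is named first with the plain metal name, the anion second with the -ate form; each ion's ligands are alphabetised independently.
Nb is given as +5; the cation's ligand charges sum to -1, so the complex cation is 4+.
With 2 anions per cation, each anion must be 4/2 = 2−.
Anion: ligand charges sum to -4; for the ion to be 2−, Pt = +2.

(acetylacetonato)triammine(pyridine)niobium(V) dichlorodiisothiocyanatoplatinate(II)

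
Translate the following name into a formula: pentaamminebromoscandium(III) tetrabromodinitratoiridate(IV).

[ScBr(NH3)5][IrBr4(NO3)2]

Cation [Sc…]: ligand charges -1, Sc(III) ⇒ ion charge 2+.
Anion [Ir…]: ligand charges -6, Ir(IV) ⇒ ion charge 2−.
One 2+ cation balances one 2− anion.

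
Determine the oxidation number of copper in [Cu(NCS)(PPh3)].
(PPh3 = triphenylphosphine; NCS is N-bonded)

+1

No counter-ion: the bracketed complex is neutral.
Ligand charges: 1×PPh3 neutral; 1×NCS = -1; sum -1.
Cu + (-1) = 0 ⇒ Cu is +1.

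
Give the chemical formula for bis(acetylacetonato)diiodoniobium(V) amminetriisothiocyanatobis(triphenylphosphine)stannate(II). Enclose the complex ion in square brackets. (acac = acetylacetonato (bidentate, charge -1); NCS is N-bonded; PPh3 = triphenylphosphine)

[Nb(acac)2I2][Sn(NCS)3(NH3)(PPh3)2]

Cation [Nb…]: ligand charges -4, Nb(V) ⇒ ion charge 1+.
Anion [Sn…]: ligand charges -3, Sn(II) ⇒ ion charge 1−.
One 1+ cation balances one 1− anion.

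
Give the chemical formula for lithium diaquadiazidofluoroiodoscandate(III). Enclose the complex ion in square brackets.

Ligands: 2 azido (N3, -1), 1 fluoro (F, -1), 1 iodo (I, -1), 2 aqua (H2O, neutral). Ligand charge sum = -4.
Charge balance with lithium (+1) requires 1 complex ion per 1 lithium.

Li[ScF(H2O)2I(N3)2]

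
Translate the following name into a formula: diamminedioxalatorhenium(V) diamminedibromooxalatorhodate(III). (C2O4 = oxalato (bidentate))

Cation [Re…]: ligand charges -4, Re(V) ⇒ ion charge 1+.
Anion [Rh…]: ligand charges -4, Rh(III) ⇒ ion charge 1−.

[Re(C2O4)2(NH3)2][RhBr2(C2O4)(NH3)2]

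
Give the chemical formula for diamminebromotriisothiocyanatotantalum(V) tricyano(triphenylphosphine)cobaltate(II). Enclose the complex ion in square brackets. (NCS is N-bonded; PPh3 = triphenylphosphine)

Cation [Ta…]: ligand charges -4, Ta(V) ⇒ ion charge 1+.
Anion [Co…]: ligand charges -3, Co(II) ⇒ ion charge 1−.
One 1+ cation balances one 1− anion.

[TaBr(NCS)3(NH3)2][Co(CN)3(PPh3)]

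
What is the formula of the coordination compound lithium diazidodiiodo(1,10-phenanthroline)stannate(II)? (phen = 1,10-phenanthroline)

Li2[SnI2(N3)2(phen)]

Ligands: 1 1,10-phenanthroline (phen, neutral), 2 iodo (I, -1), 2 azido (N3, -1). Ligand charge sum = -4.
With Sn in oxidation state +2, the complex ion is [Sn...]^2−.
Charge balance with lithium (+1) requires 1 complex ion per 2 lithium.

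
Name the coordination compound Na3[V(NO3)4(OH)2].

sodium dihydroxotetranitratovanadate(III)

The 3 sodium counter-ions carry a total charge of +3, so each complex ion is 3−.
Ligand charges: 2×hydroxo (-1 each), 4×nitrato (-1 each); total -6. So V + (-6) = 3−, giving V = +3.
The complex ion is anionic, so vanadium takes the -ate form vanadate(III).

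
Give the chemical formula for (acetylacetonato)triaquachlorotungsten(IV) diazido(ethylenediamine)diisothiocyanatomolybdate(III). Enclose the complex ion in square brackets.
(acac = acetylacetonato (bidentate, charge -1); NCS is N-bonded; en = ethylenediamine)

Cation [W…]: ligand charges -2, W(IV) ⇒ ion charge 2+.
Anion [Mo…]: ligand charges -4, Mo(III) ⇒ ion charge 1−.
One 2+ cation requires 2 of the 1− anion.

[W(acac)Cl(H2O)3][Mo(en)(N3)2(NCS)2]2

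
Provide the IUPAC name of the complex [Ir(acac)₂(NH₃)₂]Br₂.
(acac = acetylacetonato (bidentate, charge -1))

bis(acetylacetonato)diammineiridium(IV) bromide

The 2 bromide counter-ions carry a total charge of -2, so each complex ion is 2+.
Ligand charges: 2×acetylacetonato (-1 each), 2×ammine (neutral); total -2. So Ir + (-2) = 2+, giving Ir = +4.
Ligands are named alphabetically: acetylacetonato before ammine.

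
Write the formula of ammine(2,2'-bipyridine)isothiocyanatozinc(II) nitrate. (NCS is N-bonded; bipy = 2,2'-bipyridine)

Ligands: 1 isothiocyanato (NCS, -1), 1 2,2'-bipyridine (bipy, neutral), 1 ammine (NH3, neutral). Ligand charge sum = -1.
With Zn in oxidation state +2, the complex ion is [Zn...]^1+.
Charge balance with nitrate (-1) requires 1 complex ion per 1 nitrate.

[Zn(bipy)(NCS)(NH3)]NO3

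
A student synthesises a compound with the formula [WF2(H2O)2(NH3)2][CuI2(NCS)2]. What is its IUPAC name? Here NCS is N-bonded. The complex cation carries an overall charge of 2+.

diamminediaquadifluorotungsten(IV) diiododiisothiocyanatocuprate(II)

Both ions are complex: the cation is named first with the plain metal name, the anion second with the -ate form; each ion's ligands are alphabetised independently.
The complex cation is given as 2+; its ligand charges sum to -2, so W = +4.
A 1:1 salt means the anion carries the equal and opposite charge, 2−.
Anion: ligand charges sum to -4; for the ion to be 2−, Cu = +2.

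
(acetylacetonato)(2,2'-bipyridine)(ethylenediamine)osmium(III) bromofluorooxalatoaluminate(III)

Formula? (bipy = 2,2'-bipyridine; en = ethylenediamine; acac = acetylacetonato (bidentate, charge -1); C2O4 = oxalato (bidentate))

[Os(acac)(bipy)(en)][AlBr(C2O4)F]2

Cation [Os…]: ligand charges -1, Os(III) ⇒ ion charge 2+.
Anion [Al…]: ligand charges -4, Al(III) ⇒ ion charge 1−.
One 2+ cation requires 2 of the 1− anion.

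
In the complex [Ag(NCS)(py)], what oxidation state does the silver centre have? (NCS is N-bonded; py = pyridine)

+1

No counter-ion: the bracketed complex is neutral.
Ligand charges: 1×NCS = -1; 1×py neutral; sum -1.
Ag + (-1) = 0 ⇒ Ag is +1.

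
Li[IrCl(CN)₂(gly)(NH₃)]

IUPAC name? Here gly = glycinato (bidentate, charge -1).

lithium amminechlorodicyano(glycinato)iridate(III)

The 1 lithium counter-ion carries a total charge of +1, so each complex ion is 1−.
Ligand charges: 1×chloro (-1 each), 2×cyano (-1 each), 1×ammine (neutral), 1×glycinato (-1 each); total -4. So Ir + (-4) = 1−, giving Ir = +3.
Ligands are named alphabetically: ammine before chloro before cyano before glycinato.
The complex ion is anionic, so iridium takes the -ate form iridate(III).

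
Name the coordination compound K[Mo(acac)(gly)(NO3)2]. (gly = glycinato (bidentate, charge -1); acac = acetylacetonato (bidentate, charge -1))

The 1 potassium counter-ion carries a total charge of +1, so each complex ion is 1−.
Ligand charges: 2×nitrato (-1 each), 1×glycinato (-1 each), 1×acetylacetonato (-1 each); total -4. So Mo + (-4) = 1−, giving Mo = +3.
Ligands are named alphabetically: acetylacetonato before glycinato before nitrato.
The complex ion is anionic, so molybdenum takes the -ate form molybdate(III).

potassium (acetylacetonato)(glycinato)dinitratomolybdate(III)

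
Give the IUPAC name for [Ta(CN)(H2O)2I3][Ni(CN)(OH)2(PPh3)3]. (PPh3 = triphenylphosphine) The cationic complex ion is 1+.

diaquacyanotriiodotantalum(V) cyanodihydroxotris(triphenylphosphine)nickelate(II)

Both ions are complex: the cation is named first with the plain metal name, the anion second with the -ate form; each ion's ligands are alphabetised independently.
The complex cation is given as 1+; its ligand charges sum to -4, so Ta = +5.
A 1:1 salt means the anion carries the equal and opposite charge, 1−.
Anion: ligand charges sum to -3; for the ion to be 1−, Ni = +2.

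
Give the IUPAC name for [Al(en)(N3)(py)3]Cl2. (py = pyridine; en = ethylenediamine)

azido(ethylenediamine)tris(pyridine)aluminium(III) chloride

The 2 chloride counter-ions carry a total charge of -2, so each complex ion is 2+.
Ligand charges: 3×pyridine (neutral), 1×azido (-1 each), 1×ethylenediamine (neutral); total -1. So Al + (-1) = 2+, giving Al = +3.
Ligands are named alphabetically: azido before ethylenediamine before pyridine.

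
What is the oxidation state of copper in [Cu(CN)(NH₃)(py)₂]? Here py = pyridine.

+1

No counter-ion: the bracketed complex is neutral.
Ligand charges: 2×py neutral; 1×CN = -1; 1×NH3 neutral; sum -1.
Cu + (-1) = 0 ⇒ Cu is +1.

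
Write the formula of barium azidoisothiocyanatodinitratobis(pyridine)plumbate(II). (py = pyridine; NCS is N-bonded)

Ligands: 1 azido (N3, -1), 2 pyridine (py, neutral), 2 nitrato (NO3, -1), 1 isothiocyanato (NCS, -1). Ligand charge sum = -4.
With Pb in oxidation state +2, the complex ion is [Pb...]^2−.
Charge balance with barium (+2) requires 1 complex ion per 1 barium.

Ba[Pb(N3)(NCS)(NO3)2(py)2]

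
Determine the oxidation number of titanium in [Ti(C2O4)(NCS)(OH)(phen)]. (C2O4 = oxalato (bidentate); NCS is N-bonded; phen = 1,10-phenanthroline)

No counter-ion: the bracketed complex is neutral.
Ligand charges: 1×C2O4 = -2; 1×NCS = -1; 1×phen neutral; 1×OH = -1; sum -4.
Ti + (-4) = 0 ⇒ Ti is +4.

+4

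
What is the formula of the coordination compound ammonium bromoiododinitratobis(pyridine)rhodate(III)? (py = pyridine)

NH4[RhBrI(NO3)2(py)2]

Ligands: 2 nitrato (NO3, -1), 2 pyridine (py, neutral), 1 iodo (I, -1), 1 bromo (Br, -1). Ligand charge sum = -4.
With Rh in oxidation state +3, the complex ion is [Rh...]^1−.
Charge balance with ammonium (+1) requires 1 complex ion per 1 ammonium.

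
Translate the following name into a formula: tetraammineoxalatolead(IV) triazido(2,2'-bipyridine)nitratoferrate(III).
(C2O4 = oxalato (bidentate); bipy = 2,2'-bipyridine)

[Pb(C2O4)(NH3)4][Fe(bipy)(N3)3(NO3)]2

Cation [Pb…]: ligand charges -2, Pb(IV) ⇒ ion charge 2+.
Anion [Fe…]: ligand charges -4, Fe(III) ⇒ ion charge 1−.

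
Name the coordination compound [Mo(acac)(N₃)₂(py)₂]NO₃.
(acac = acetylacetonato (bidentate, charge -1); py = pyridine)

The 1 nitrate counter-ion carries a total charge of -1, so each complex ion is 1+.
Ligand charges: 1×acetylacetonato (-1 each), 2×azido (-1 each), 2×pyridine (neutral); total -3. So Mo + (-3) = 1+, giving Mo = +4.
Ligands are named alphabetically: acetylacetonato before azido before pyridine.

(acetylacetonato)diazidobis(pyridine)molybdenum(IV) nitrate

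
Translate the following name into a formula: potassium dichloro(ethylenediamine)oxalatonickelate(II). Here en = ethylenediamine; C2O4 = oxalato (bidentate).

K2[Ni(C2O4)Cl2(en)]

Ligands: 2 chloro (Cl, -1), 1 ethylenediamine (en, neutral), 1 oxalato (C2O4, -2). Ligand charge sum = -4.
Charge balance with potassium (+1) requires 1 complex ion per 2 potassium.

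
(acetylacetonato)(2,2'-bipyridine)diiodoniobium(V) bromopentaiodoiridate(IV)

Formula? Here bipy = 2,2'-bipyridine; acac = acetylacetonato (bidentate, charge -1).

[Nb(acac)(bipy)I2][IrBrI5]

Cation [Nb…]: ligand charges -3, Nb(V) ⇒ ion charge 2+.
Anion [Ir…]: ligand charges -6, Ir(IV) ⇒ ion charge 2−.
One 2+ cation balances one 2− anion.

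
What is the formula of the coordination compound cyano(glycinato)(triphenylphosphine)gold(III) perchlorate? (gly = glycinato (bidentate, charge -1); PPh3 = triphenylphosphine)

Ligands: 1 cyano (CN, -1), 1 glycinato (gly, -1), 1 triphenylphosphine (PPh3, neutral). Ligand charge sum = -2.
With Au in oxidation state +3, the complex ion is [Au...]^1+.
Charge balance with perchlorate (-1) requires 1 complex ion per 1 perchlorate.

[Au(CN)(gly)(PPh3)]ClO4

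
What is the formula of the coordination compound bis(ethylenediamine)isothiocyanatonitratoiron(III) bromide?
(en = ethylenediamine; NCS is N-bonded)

[Fe(en)2(NCS)(NO3)]Br

Ligands: 1 nitrato (NO3, -1), 2 ethylenediamine (en, neutral), 1 isothiocyanato (NCS, -1). Ligand charge sum = -2.
Charge balance with bromide (-1) requires 1 complex ion per 1 bromide.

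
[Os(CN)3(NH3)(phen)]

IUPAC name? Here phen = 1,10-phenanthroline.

There is no counter-ion, so the complex is neutral overall.
Ligand charges: 3×cyano (-1 each), 1×ammine (neutral), 1×1,10-phenanthroline (neutral); total -3. So Os + (-3) = 0, giving Os = +3.
Ligands are named alphabetically: ammine before cyano before phenanthroline.

amminetricyano(1,10-phenanthroline)osmium(III)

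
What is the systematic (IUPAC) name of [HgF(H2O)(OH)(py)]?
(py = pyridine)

aquafluorohydroxo(pyridine)mercury(II)

There is no counter-ion, so the complex is neutral overall.
Ligand charges: 1×pyridine (neutral), 1×fluoro (-1 each), 1×hydroxo (-1 each), 1×aqua (neutral); total -2. So Hg + (-2) = 0, giving Hg = +2.
Ligands are named alphabetically: aqua before fluoro before hydroxo before pyridine.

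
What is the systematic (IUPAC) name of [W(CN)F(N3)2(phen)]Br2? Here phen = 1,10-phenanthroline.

diazidocyanofluoro(1,10-phenanthroline)tungsten(VI) bromide

The 2 bromide counter-ions carry a total charge of -2, so each complex ion is 2+.
Ligand charges: 1×fluoro (-1 each), 2×azido (-1 each), 1×1,10-phenanthroline (neutral), 1×cyano (-1 each); total -4. So W + (-4) = 2+, giving W = +6.
Ligands are named alphabetically: azido before cyano before fluoro before phenanthroline.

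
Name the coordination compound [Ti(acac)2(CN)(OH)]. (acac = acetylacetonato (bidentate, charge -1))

bis(acetylacetonato)cyanohydroxotitanium(IV)

There is no counter-ion, so the complex is neutral overall.
Ligand charges: 1×cyano (-1 each), 1×hydroxo (-1 each), 2×acetylacetonato (-1 each); total -4. So Ti + (-4) = 0, giving Ti = +4.
Ligands are named alphabetically: acetylacetonato before cyano before hydroxo.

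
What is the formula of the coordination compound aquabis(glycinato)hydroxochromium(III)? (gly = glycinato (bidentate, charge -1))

[Cr(gly)2(H2O)(OH)]

Ligands: 2 glycinato (gly, -1), 1 aqua (H2O, neutral), 1 hydroxo (OH, -1). Ligand charge sum = -3.
With Cr in oxidation state +3, the complex ion is [Cr...].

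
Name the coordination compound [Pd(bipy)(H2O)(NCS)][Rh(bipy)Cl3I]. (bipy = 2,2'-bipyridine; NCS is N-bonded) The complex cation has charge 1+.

aqua(2,2'-bipyridine)isothiocyanatopalladium(II) (2,2'-bipyridine)trichloroiodorhodate(III)

The complex cation is given as 1+; its ligand charges sum to -1, so Pd = +2.
A 1:1 salt means the anion carries the equal and opposite charge, 1−.
Anion: ligand charges sum to -4; for the ion to be 1−, Rh = +3.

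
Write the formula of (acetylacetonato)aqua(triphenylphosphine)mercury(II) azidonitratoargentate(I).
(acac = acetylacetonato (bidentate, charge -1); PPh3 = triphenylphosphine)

Cation [Hg…]: ligand charges -1, Hg(II) ⇒ ion charge 1+.
Anion [Ag…]: ligand charges -2, Ag(I) ⇒ ion charge 1−.
One 1+ cation balances one 1− anion.

[Hg(acac)(H2O)(PPh3)][Ag(N3)(NO3)]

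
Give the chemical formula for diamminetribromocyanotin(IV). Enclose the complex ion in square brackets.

[SnBr3(CN)(NH3)2]

Ligands: 2 ammine (NH3, neutral), 1 cyano (CN, -1), 3 bromo (Br, -1). Ligand charge sum = -4.
With Sn in oxidation state +4, the complex ion is [Sn...].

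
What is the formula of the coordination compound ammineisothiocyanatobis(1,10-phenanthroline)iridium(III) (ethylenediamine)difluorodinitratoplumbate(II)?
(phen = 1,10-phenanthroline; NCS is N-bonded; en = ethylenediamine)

Cation [Ir…]: ligand charges -1, Ir(III) ⇒ ion charge 2+.
Anion [Pb…]: ligand charges -4, Pb(II) ⇒ ion charge 2−.
One 2+ cation balances one 2− anion.

[Ir(NCS)(NH3)(phen)2][Pb(en)F2(NO3)2]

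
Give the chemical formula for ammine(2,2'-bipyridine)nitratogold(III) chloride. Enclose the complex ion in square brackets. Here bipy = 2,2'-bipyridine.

Ligands: 1 2,2'-bipyridine (bipy, neutral), 1 nitrato (NO3, -1), 1 ammine (NH3, neutral). Ligand charge sum = -1.
With Au in oxidation state +3, the complex ion is [Au...]^2+.
Charge balance with chloride (-1) requires 1 complex ion per 2 chloride.

[Au(bipy)(NH3)(NO3)]Cl2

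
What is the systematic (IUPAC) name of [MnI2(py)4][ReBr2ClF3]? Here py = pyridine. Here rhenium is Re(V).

diiodotetrakis(pyridine)manganese(III) dibromochlorotrifluororhenate(V)

Re is given as +5; the anion's ligand charges sum to -6, so the complex anion is 1−.
A 1:1 salt means the cation carries the equal and opposite charge, 1+.
Cation: ligand charges sum to -2; for the ion to be 1+, Mn = +3.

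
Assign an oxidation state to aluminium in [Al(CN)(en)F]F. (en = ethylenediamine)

1 fluoride outside the brackets (-1 each) → the complex ion is 1+.
Ligand charges: 1×F = -1; 1×en neutral; 1×CN = -1; sum -2.
Al + (-2) = 1+ ⇒ Al is +3.

+3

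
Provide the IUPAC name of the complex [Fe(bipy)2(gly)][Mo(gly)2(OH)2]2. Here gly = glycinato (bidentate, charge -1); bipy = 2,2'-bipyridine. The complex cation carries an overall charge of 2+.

Both ions are complex: the cation is named first with the plain metal name, the anion second with the -ate form; each ion's ligands are alphabetised independently.
The complex cation is given as 2+; its ligand charges sum to -1, so Fe = +3.
With 2 anions per cation, each anion must be 2/2 = 1−.
Anion: ligand charges sum to -4; for the ion to be 1−, Mo = +3.

bis(2,2'-bipyridine)(glycinato)iron(III) bis(glycinato)dihydroxomolybdate(III)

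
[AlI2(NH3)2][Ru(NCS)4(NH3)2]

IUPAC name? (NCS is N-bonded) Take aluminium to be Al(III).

diamminediiodoaluminium(III) diamminetetraisothiocyanatoruthenate(III)

Both ions are complex: the cation is named first with the plain metal name, the anion second with the -ate form; each ion's ligands are alphabetised independently.
Al is given as +3; the cation's ligand charges sum to -2, so the complex cation is 1+.
A 1:1 salt means the anion carries the equal and opposite charge, 1−.
Anion: ligand charges sum to -4; for the ion to be 1−, Ru = +3.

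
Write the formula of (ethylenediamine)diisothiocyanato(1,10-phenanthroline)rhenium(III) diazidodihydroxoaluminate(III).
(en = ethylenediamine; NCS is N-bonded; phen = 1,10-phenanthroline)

Cation [Re…]: ligand charges -2, Re(III) ⇒ ion charge 1+.
Anion [Al…]: ligand charges -4, Al(III) ⇒ ion charge 1−.
One 1+ cation balances one 1− anion.

[Re(en)(NCS)2(phen)][Al(N3)2(OH)2]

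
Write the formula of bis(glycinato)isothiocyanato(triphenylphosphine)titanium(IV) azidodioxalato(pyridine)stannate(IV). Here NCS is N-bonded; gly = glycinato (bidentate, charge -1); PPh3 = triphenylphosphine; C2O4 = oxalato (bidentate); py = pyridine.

Cation [Ti…]: ligand charges -3, Ti(IV) ⇒ ion charge 1+.
Anion [Sn…]: ligand charges -5, Sn(IV) ⇒ ion charge 1−.
One 1+ cation balances one 1− anion.

[Ti(gly)2(NCS)(PPh3)][Sn(C2O4)2(N3)(py)]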